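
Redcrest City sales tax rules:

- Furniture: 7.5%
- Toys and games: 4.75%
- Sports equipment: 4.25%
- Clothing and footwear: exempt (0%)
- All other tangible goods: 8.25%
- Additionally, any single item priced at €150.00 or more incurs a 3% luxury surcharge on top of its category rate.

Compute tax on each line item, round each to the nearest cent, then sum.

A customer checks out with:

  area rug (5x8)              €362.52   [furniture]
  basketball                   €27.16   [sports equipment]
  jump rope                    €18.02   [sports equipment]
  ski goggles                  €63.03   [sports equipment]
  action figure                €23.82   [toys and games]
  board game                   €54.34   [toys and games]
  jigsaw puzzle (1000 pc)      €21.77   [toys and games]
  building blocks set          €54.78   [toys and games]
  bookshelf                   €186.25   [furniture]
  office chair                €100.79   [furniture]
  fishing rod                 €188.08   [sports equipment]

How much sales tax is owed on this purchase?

€90.76

Area rug (5x8) €362.52: furniture → 7.5% + 3% surcharge = 10.5% → €38.06
Basketball €27.16: sports equipment → 4.25% → €1.15
Jump rope €18.02: sports equipment → 4.25% → €0.77
Ski goggles €63.03: sports equipment → 4.25% → €2.68
Action figure €23.82: toys and games → 4.75% → €1.13
Board game €54.34: toys and games → 4.75% → €2.58
Jigsaw puzzle (1000 pc) €21.77: toys and games → 4.75% → €1.03
Building blocks set €54.78: toys and games → 4.75% → €2.60
Bookshelf €186.25: furniture → 7.5% + 3% surcharge = 10.5% → €19.56
Office chair €100.79: furniture → 7.5% → €7.56
Fishing rod €188.08: sports equipment → 4.25% + 3% surcharge = 7.25% → €13.64
Total tax = €38.06 + €1.15 + €0.77 + €2.68 + €1.13 + €2.58 + €1.03 + €2.60 + €19.56 + €7.56 + €13.64 = €90.76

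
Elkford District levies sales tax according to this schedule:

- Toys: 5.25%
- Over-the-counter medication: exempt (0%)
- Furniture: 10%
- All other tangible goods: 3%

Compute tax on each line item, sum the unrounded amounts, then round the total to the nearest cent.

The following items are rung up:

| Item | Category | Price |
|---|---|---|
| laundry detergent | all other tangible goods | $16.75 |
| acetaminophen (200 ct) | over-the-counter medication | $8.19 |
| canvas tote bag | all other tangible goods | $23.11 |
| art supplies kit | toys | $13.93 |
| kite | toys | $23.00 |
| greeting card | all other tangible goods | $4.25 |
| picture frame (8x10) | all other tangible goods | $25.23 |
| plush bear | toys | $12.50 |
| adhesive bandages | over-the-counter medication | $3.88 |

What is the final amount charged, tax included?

$135.52

Laundry detergent $16.75: all other tangible goods → 3% → $0.5025
Acetaminophen (200 ct) $8.19: over-the-counter medication → 0% → $0.00
Canvas tote bag $23.11: all other tangible goods → 3% → $0.6933
Art supplies kit $13.93: toys → 5.25% → $0.731325
Kite $23.00: toys → 5.25% → $1.2075
Greeting card $4.25: all other tangible goods → 3% → $0.1275
Picture frame (8x10) $25.23: all other tangible goods → 3% → $0.7569
Plush bear $12.50: toys → 5.25% → $0.65625
Adhesive bandages $3.88: over-the-counter medication → 0% → $0.00
Subtotal = $130.84; unrounded tax = $4.675275 → $4.68; total due = $135.52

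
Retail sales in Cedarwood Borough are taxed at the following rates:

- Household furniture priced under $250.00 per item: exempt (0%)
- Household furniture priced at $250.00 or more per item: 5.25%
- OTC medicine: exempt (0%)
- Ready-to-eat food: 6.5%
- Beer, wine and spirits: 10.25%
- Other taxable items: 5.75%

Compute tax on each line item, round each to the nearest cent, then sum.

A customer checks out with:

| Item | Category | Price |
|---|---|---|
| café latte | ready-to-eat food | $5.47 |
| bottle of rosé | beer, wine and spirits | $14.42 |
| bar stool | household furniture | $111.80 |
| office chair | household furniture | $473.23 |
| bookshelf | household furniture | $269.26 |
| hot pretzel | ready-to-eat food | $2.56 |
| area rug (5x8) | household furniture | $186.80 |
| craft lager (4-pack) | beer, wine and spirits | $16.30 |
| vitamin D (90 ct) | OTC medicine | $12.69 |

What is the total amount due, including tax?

$1135.19

Café latte $5.47: ready-to-eat food → 6.5% → $0.36
Bottle of rosé $14.42: beer, wine and spirits → 10.25% → $1.48
Bar stool $111.80: household furniture, under $250.00 → 0% → $0.00
Office chair $473.23: household furniture, $250.00 or more → 5.25% → $24.84
Bookshelf $269.26: household furniture, $250.00 or more → 5.25% → $14.14
Hot pretzel $2.56: ready-to-eat food → 6.5% → $0.17
Area rug (5x8) $186.80: household furniture, under $250.00 → 0% → $0.00
Craft lager (4-pack) $16.30: beer, wine and spirits → 10.25% → $1.67
Vitamin D (90 ct) $12.69: OTC medicine → 0% → $0.00
Subtotal = $1092.53; tax = $42.66; total due = $1135.19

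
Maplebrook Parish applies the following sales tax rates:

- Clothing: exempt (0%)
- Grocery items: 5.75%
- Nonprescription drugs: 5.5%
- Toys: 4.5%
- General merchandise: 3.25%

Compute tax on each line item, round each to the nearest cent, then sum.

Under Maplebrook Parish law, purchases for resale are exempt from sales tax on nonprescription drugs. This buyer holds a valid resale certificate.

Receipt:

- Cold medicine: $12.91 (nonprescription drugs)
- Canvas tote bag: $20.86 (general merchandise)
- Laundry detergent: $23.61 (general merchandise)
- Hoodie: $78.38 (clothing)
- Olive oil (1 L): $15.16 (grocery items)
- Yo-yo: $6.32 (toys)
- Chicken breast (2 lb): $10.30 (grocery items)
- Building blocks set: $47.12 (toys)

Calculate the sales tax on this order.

$5.31

Cold medicine $12.91: nonprescription drugs, buyer-exempt → 0% → $0.00
Canvas tote bag $20.86: general merchandise → 3.25% → $0.68
Laundry detergent $23.61: general merchandise → 3.25% → $0.77
Hoodie $78.38: clothing → 0% → $0.00
Olive oil (1 L) $15.16: grocery items → 5.75% → $0.87
Yo-yo $6.32: toys → 4.5% → $0.28
Chicken breast (2 lb) $10.30: grocery items → 5.75% → $0.59
Building blocks set $47.12: toys → 4.5% → $2.12
Total tax = $0.68 + $0.77 + $0.87 + $0.28 + $0.59 + $2.12 = $5.31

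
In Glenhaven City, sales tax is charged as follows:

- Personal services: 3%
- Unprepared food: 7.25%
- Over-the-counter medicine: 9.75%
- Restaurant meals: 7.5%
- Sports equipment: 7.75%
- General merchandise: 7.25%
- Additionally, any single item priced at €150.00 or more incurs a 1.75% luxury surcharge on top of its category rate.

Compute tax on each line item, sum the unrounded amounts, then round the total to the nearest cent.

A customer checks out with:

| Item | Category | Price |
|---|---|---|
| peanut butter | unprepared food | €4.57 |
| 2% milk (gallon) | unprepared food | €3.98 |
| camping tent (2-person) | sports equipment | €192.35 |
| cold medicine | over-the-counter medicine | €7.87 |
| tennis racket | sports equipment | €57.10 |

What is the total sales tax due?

€24.09

Peanut butter €4.57: unprepared food → 7.25% → €0.331325
2% milk (gallon) €3.98: unprepared food → 7.25% → €0.28855
Camping tent (2-person) €192.35: sports equipment → 7.75% + 1.75% surcharge = 9.5% → €18.27325
Cold medicine €7.87: over-the-counter medicine → 9.75% → €0.767325
Tennis racket €57.10: sports equipment → 7.75% → €4.42525
Unrounded tax sum = €24.0857 → €24.09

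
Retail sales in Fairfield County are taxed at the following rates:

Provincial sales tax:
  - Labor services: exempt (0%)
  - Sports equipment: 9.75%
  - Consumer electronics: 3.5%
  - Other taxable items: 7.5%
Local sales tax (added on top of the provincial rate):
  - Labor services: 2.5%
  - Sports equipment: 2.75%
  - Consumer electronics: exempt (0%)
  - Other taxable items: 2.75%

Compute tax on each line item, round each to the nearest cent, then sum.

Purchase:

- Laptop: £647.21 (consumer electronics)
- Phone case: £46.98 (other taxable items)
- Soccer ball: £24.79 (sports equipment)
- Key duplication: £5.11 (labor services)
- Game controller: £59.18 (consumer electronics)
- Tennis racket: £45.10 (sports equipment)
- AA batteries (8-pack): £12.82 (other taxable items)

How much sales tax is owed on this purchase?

£39.72

Laptop £647.21: consumer electronics → 3.5% + 0% local = 3.5% → £22.65
Phone case £46.98: other taxable items → 7.5% + 2.75% local = 10.25% → £4.82
Soccer ball £24.79: sports equipment → 9.75% + 2.75% local = 12.5% → £3.10
Key duplication £5.11: labor services → 0% + 2.5% local = 2.5% → £0.13
Game controller £59.18: consumer electronics → 3.5% + 0% local = 3.5% → £2.07
Tennis racket £45.10: sports equipment → 9.75% + 2.75% local = 12.5% → £5.64
AA batteries (8-pack) £12.82: other taxable items → 7.5% + 2.75% local = 10.25% → £1.31
Total tax = £22.65 + £4.82 + £3.10 + £0.13 + £2.07 + £5.64 + £1.31 = £39.72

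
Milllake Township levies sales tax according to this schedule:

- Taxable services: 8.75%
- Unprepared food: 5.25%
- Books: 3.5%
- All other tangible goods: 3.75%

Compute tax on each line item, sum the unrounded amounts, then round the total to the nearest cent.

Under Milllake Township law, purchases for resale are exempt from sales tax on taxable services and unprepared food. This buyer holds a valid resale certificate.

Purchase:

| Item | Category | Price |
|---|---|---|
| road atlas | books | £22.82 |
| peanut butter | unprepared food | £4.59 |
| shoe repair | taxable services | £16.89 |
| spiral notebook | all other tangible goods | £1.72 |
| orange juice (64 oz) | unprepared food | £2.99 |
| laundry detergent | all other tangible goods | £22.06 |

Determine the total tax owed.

£1.69

Road atlas £22.82: books → 3.5% → £0.7987
Peanut butter £4.59: unprepared food, buyer-exempt → 0% → £0.00
Shoe repair £16.89: taxable services, buyer-exempt → 0% → £0.00
Spiral notebook £1.72: all other tangible goods → 3.75% → £0.0645
Orange juice (64 oz) £2.99: unprepared food, buyer-exempt → 0% → £0.00
Laundry detergent £22.06: all other tangible goods → 3.75% → £0.82725
Unrounded tax sum = £1.69045 → £1.69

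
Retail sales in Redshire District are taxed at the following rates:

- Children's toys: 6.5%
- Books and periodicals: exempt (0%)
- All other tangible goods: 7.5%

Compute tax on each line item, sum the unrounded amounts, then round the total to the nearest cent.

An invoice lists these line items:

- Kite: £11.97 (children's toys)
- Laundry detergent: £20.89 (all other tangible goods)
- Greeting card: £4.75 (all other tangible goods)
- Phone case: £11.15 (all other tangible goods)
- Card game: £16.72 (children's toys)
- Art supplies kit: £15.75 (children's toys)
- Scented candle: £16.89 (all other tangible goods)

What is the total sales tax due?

Kite £11.97: children's toys → 6.5% → £0.77805
Laundry detergent £20.89: all other tangible goods → 7.5% → £1.56675
Greeting card £4.75: all other tangible goods → 7.5% → £0.35625
Phone case £11.15: all other tangible goods → 7.5% → £0.83625
Card game £16.72: children's toys → 6.5% → £1.0868
Art supplies kit £15.75: children's toys → 6.5% → £1.02375
Scented candle £16.89: all other tangible goods → 7.5% → £1.26675
Unrounded tax sum = £6.9146 → £6.91

£6.91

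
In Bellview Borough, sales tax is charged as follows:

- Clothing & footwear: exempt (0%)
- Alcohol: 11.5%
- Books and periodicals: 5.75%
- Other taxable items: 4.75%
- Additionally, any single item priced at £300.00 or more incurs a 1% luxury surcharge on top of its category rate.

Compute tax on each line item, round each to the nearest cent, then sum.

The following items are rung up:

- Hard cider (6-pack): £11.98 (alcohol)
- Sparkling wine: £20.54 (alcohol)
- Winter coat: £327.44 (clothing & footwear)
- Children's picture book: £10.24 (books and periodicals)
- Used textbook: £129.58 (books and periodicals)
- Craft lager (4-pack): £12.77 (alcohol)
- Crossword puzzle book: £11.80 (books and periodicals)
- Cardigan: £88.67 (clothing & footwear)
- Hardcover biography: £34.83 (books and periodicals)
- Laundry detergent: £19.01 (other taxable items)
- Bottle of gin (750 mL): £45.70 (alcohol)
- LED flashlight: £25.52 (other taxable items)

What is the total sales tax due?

£26.57

Hard cider (6-pack) £11.98: alcohol → 11.5% → £1.38
Sparkling wine £20.54: alcohol → 11.5% → £2.36
Winter coat £327.44: clothing & footwear → 0% + 1% surcharge = 1% → £3.27
Children's picture book £10.24: books and periodicals → 5.75% → £0.59
Used textbook £129.58: books and periodicals → 5.75% → £7.45
Craft lager (4-pack) £12.77: alcohol → 11.5% → £1.47
Crossword puzzle book £11.80: books and periodicals → 5.75% → £0.68
Cardigan £88.67: clothing & footwear → 0% → £0.00
Hardcover biography £34.83: books and periodicals → 5.75% → £2.00
Laundry detergent £19.01: other taxable items → 4.75% → £0.90
Bottle of gin (750 mL) £45.70: alcohol → 11.5% → £5.26
LED flashlight £25.52: other taxable items → 4.75% → £1.21
Total tax = £1.38 + £2.36 + £3.27 + £0.59 + £7.45 + £1.47 + £0.68 + £2.00 + £0.90 + £5.26 + £1.21 = £26.57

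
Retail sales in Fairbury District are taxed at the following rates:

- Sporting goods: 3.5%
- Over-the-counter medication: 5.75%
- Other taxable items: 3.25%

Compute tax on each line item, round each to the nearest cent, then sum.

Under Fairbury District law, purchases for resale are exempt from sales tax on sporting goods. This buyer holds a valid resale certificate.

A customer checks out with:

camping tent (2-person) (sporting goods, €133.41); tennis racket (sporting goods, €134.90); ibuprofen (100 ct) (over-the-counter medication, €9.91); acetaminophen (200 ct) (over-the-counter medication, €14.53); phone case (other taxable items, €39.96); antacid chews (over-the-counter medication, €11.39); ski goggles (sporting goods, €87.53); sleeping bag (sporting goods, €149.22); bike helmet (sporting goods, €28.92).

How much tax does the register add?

Camping tent (2-person) €133.41: sporting goods, buyer-exempt → 0% → €0.00
Tennis racket €134.90: sporting goods, buyer-exempt → 0% → €0.00
Ibuprofen (100 ct) €9.91: over-the-counter medication → 5.75% → €0.57
Acetaminophen (200 ct) €14.53: over-the-counter medication → 5.75% → €0.84
Phone case €39.96: other taxable items → 3.25% → €1.30
Antacid chews €11.39: over-the-counter medication → 5.75% → €0.65
Ski goggles €87.53: sporting goods, buyer-exempt → 0% → €0.00
Sleeping bag €149.22: sporting goods, buyer-exempt → 0% → €0.00
Bike helmet €28.92: sporting goods, buyer-exempt → 0% → €0.00
Total tax = €0.57 + €0.84 + €1.30 + €0.65 = €3.36

€3.36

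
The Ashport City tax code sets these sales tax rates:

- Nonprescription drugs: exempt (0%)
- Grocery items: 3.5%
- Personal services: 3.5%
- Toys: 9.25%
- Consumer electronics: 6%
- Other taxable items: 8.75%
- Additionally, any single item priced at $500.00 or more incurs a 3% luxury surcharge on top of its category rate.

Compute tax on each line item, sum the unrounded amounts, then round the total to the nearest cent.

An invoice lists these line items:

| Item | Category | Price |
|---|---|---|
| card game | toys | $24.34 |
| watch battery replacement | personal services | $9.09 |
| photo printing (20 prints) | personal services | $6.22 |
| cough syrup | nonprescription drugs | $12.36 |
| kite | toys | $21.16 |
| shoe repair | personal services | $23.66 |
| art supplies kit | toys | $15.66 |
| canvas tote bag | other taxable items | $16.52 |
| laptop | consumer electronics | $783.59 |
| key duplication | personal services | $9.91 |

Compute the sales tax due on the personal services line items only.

$1.71

Watch battery replacement $9.09: personal services → 3.5% → $0.31815
Photo printing (20 prints) $6.22: personal services → 3.5% → $0.2177
Shoe repair $23.66: personal services → 3.5% → $0.8281
Key duplication $9.91: personal services → 3.5% → $0.34685
Tax on personal services: unrounded sum = $1.7108 → $1.71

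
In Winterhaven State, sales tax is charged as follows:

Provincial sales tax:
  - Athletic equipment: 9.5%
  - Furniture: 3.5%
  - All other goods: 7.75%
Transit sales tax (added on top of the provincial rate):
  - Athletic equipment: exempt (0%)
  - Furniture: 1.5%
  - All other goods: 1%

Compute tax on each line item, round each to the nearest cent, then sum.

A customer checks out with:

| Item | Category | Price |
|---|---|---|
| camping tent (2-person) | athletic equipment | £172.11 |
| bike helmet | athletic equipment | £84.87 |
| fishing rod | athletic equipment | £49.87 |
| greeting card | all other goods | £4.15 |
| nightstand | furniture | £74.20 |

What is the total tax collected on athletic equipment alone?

Camping tent (2-person) £172.11: athletic equipment → 9.5% + 0% transit = 9.5% → £16.35
Bike helmet £84.87: athletic equipment → 9.5% + 0% transit = 9.5% → £8.06
Fishing rod £49.87: athletic equipment → 9.5% + 0% transit = 9.5% → £4.74
Tax on athletic equipment = £16.35 + £8.06 + £4.74 = £29.15

£29.15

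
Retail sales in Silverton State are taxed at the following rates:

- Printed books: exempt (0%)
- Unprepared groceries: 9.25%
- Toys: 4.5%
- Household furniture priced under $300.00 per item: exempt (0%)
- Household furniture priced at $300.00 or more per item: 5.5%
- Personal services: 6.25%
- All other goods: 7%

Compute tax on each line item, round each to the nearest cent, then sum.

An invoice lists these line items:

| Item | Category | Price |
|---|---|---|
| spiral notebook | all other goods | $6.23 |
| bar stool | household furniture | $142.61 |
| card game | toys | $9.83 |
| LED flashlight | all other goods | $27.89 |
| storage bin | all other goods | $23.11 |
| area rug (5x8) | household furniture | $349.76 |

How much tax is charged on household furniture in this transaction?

$19.24

Bar stool $142.61: household furniture, under $300.00 → 0% → $0.00
Area rug (5x8) $349.76: household furniture, $300.00 or more → 5.5% → $19.24
Tax on household furniture = $0.00 + $19.24 = $19.24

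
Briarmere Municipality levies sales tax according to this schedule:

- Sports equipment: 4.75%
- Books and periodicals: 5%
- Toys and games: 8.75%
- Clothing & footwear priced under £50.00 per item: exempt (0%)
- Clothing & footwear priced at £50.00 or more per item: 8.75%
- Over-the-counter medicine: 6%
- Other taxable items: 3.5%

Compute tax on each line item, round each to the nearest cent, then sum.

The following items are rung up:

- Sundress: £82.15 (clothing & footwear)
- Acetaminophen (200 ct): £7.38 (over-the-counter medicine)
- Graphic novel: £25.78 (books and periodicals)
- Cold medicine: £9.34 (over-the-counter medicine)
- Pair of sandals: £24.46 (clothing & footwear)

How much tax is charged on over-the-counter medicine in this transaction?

Acetaminophen (200 ct) £7.38: over-the-counter medicine → 6% → £0.44
Cold medicine £9.34: over-the-counter medicine → 6% → £0.56
Tax on over-the-counter medicine = £0.44 + £0.56 = £1.00

£1.00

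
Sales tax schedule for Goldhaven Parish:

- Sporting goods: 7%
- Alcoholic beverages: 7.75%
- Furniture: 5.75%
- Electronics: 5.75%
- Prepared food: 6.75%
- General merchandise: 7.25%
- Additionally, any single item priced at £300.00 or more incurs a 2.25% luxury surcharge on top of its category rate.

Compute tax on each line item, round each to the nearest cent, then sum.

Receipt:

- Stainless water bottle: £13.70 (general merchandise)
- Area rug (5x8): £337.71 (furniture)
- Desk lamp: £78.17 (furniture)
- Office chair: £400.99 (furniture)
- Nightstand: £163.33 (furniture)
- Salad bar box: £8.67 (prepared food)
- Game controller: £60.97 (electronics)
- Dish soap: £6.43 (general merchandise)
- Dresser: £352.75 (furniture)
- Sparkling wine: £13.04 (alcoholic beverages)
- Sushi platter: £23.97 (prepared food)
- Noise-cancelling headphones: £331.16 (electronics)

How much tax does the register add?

£135.88

Stainless water bottle £13.70: general merchandise → 7.25% → £0.99
Area rug (5x8) £337.71: furniture → 5.75% + 2.25% surcharge = 8% → £27.02
Desk lamp £78.17: furniture → 5.75% → £4.49
Office chair £400.99: furniture → 5.75% + 2.25% surcharge = 8% → £32.08
Nightstand £163.33: furniture → 5.75% → £9.39
Salad bar box £8.67: prepared food → 6.75% → £0.59
Game controller £60.97: electronics → 5.75% → £3.51
Dish soap £6.43: general merchandise → 7.25% → £0.47
Dresser £352.75: furniture → 5.75% + 2.25% surcharge = 8% → £28.22
Sparkling wine £13.04: alcoholic beverages → 7.75% → £1.01
Sushi platter £23.97: prepared food → 6.75% → £1.62
Noise-cancelling headphones £331.16: electronics → 5.75% + 2.25% surcharge = 8% → £26.49
Total tax = £0.99 + £27.02 + £4.49 + £32.08 + £9.39 + £0.59 + £3.51 + £0.47 + £28.22 + £1.01 + £1.62 + £26.49 = £135.88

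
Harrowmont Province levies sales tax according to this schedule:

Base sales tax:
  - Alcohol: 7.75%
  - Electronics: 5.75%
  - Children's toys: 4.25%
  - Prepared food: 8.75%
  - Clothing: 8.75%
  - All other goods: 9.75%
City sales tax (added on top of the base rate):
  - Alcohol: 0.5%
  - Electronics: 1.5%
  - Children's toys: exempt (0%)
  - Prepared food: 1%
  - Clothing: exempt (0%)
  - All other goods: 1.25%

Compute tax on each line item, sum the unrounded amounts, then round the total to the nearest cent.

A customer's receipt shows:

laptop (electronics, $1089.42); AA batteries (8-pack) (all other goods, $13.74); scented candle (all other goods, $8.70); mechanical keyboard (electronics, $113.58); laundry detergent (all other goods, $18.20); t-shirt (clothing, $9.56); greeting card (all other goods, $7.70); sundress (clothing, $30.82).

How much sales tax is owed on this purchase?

Laptop $1089.42: electronics → 5.75% + 1.5% city = 7.25% → $78.98295
AA batteries (8-pack) $13.74: all other goods → 9.75% + 1.25% city = 11% → $1.5114
Scented candle $8.70: all other goods → 9.75% + 1.25% city = 11% → $0.957
Mechanical keyboard $113.58: electronics → 5.75% + 1.5% city = 7.25% → $8.23455
Laundry detergent $18.20: all other goods → 9.75% + 1.25% city = 11% → $2.002
T-shirt $9.56: clothing → 8.75% + 0% city = 8.75% → $0.8365
Greeting card $7.70: all other goods → 9.75% + 1.25% city = 11% → $0.847
Sundress $30.82: clothing → 8.75% + 0% city = 8.75% → $2.69675
Unrounded tax sum = $96.06815 → $96.07

$96.07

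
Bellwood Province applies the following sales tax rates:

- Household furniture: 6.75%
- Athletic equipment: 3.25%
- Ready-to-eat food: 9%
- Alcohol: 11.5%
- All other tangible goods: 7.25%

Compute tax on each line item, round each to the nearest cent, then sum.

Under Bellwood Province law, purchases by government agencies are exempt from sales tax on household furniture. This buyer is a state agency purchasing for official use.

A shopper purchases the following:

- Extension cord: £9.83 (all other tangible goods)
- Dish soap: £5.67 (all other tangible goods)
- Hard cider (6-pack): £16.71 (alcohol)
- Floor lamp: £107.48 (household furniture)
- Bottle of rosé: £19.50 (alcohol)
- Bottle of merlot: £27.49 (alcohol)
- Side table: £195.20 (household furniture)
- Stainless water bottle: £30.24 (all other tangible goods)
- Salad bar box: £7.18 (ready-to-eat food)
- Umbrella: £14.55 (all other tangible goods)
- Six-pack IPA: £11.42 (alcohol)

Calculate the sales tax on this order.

£13.64

Extension cord £9.83: all other tangible goods → 7.25% → £0.71
Dish soap £5.67: all other tangible goods → 7.25% → £0.41
Hard cider (6-pack) £16.71: alcohol → 11.5% → £1.92
Floor lamp £107.48: household furniture, buyer-exempt → 0% → £0.00
Bottle of rosé £19.50: alcohol → 11.5% → £2.24
Bottle of merlot £27.49: alcohol → 11.5% → £3.16
Side table £195.20: household furniture, buyer-exempt → 0% → £0.00
Stainless water bottle £30.24: all other tangible goods → 7.25% → £2.19
Salad bar box £7.18: ready-to-eat food → 9% → £0.65
Umbrella £14.55: all other tangible goods → 7.25% → £1.05
Six-pack IPA £11.42: alcohol → 11.5% → £1.31
Total tax = £0.71 + £0.41 + £1.92 + £2.24 + £3.16 + £2.19 + £0.65 + £1.05 + £1.31 = £13.64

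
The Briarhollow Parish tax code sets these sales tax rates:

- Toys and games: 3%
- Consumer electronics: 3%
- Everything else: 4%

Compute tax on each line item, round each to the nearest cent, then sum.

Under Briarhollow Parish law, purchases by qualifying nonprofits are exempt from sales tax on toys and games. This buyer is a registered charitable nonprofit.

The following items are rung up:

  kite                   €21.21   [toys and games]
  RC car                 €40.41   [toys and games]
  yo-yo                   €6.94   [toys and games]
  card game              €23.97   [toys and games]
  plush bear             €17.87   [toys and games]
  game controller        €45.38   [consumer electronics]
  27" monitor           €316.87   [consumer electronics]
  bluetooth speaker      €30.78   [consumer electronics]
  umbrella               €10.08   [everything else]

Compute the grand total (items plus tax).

Kite €21.21: toys and games, buyer-exempt → 0% → €0.00
RC car €40.41: toys and games, buyer-exempt → 0% → €0.00
Yo-yo €6.94: toys and games, buyer-exempt → 0% → €0.00
Card game €23.97: toys and games, buyer-exempt → 0% → €0.00
Plush bear €17.87: toys and games, buyer-exempt → 0% → €0.00
Game controller €45.38: consumer electronics → 3% → €1.36
27" monitor €316.87: consumer electronics → 3% → €9.51
Bluetooth speaker €30.78: consumer electronics → 3% → €0.92
Umbrella €10.08: everything else → 4% → €0.40
Subtotal = €513.51; tax = €12.19; total due = €525.70

€525.70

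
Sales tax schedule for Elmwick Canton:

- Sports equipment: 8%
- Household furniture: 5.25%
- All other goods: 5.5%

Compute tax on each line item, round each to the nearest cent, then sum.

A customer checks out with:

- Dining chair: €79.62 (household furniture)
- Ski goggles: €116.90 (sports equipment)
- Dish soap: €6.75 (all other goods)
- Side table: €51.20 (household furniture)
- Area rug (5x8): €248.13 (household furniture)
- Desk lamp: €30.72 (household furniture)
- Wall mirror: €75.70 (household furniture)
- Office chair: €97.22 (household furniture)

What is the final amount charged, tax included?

Dining chair €79.62: household furniture → 5.25% → €4.18
Ski goggles €116.90: sports equipment → 8% → €9.35
Dish soap €6.75: all other goods → 5.5% → €0.37
Side table €51.20: household furniture → 5.25% → €2.69
Area rug (5x8) €248.13: household furniture → 5.25% → €13.03
Desk lamp €30.72: household furniture → 5.25% → €1.61
Wall mirror €75.70: household furniture → 5.25% → €3.97
Office chair €97.22: household furniture → 5.25% → €5.10
Subtotal = €706.24; tax = €40.30; total due = €746.54

€746.54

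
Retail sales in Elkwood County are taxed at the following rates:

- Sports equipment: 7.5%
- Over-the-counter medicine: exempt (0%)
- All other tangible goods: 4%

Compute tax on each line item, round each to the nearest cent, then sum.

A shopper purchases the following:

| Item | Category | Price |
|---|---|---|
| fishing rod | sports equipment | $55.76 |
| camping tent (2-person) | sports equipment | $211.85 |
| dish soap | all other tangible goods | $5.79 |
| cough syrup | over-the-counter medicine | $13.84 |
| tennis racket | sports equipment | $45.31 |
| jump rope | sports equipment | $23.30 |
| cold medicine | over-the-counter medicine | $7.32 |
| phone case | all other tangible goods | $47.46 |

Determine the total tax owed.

$27.35

Fishing rod $55.76: sports equipment → 7.5% → $4.18
Camping tent (2-person) $211.85: sports equipment → 7.5% → $15.89
Dish soap $5.79: all other tangible goods → 4% → $0.23
Cough syrup $13.84: over-the-counter medicine → 0% → $0.00
Tennis racket $45.31: sports equipment → 7.5% → $3.40
Jump rope $23.30: sports equipment → 7.5% → $1.75
Cold medicine $7.32: over-the-counter medicine → 0% → $0.00
Phone case $47.46: all other tangible goods → 4% → $1.90
Total tax = $4.18 + $15.89 + $0.23 + $3.40 + $1.75 + $1.90 = $27.35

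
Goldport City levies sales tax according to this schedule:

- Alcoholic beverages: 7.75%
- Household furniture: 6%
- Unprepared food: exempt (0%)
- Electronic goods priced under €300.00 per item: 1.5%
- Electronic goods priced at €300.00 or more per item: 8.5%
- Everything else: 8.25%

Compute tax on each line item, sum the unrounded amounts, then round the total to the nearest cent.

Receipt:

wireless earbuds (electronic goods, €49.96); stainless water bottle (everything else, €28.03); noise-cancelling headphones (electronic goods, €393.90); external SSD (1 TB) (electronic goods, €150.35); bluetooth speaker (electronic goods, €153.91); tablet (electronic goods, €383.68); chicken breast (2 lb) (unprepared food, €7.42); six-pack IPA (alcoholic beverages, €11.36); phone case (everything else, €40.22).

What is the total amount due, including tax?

Wireless earbuds €49.96: electronic goods, under €300.00 → 1.5% → €0.7494
Stainless water bottle €28.03: everything else → 8.25% → €2.312475
Noise-cancelling headphones €393.90: electronic goods, €300.00 or more → 8.5% → €33.4815
External SSD (1 TB) €150.35: electronic goods, under €300.00 → 1.5% → €2.25525
Bluetooth speaker €153.91: electronic goods, under €300.00 → 1.5% → €2.30865
Tablet €383.68: electronic goods, €300.00 or more → 8.5% → €32.6128
Chicken breast (2 lb) €7.42: unprepared food → 0% → €0.00
Six-pack IPA €11.36: alcoholic beverages → 7.75% → €0.8804
Phone case €40.22: everything else → 8.25% → €3.31815
Subtotal = €1218.83; unrounded tax = €77.918625 → €77.92; total due = €1296.75

€1296.75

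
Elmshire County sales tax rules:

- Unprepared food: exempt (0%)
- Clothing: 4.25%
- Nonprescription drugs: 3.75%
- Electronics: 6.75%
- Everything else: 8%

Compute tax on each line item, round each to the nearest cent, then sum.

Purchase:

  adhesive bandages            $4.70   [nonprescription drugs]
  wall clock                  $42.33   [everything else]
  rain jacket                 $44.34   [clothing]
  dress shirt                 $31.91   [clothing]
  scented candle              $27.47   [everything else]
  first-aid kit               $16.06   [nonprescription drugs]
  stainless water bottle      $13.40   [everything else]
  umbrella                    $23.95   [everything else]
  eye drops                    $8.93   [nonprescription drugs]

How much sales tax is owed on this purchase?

$12.93

Adhesive bandages $4.70: nonprescription drugs → 3.75% → $0.18
Wall clock $42.33: everything else → 8% → $3.39
Rain jacket $44.34: clothing → 4.25% → $1.88
Dress shirt $31.91: clothing → 4.25% → $1.36
Scented candle $27.47: everything else → 8% → $2.20
First-aid kit $16.06: nonprescription drugs → 3.75% → $0.60
Stainless water bottle $13.40: everything else → 8% → $1.07
Umbrella $23.95: everything else → 8% → $1.92
Eye drops $8.93: nonprescription drugs → 3.75% → $0.33
Total tax = $0.18 + $3.39 + $1.88 + $1.36 + $2.20 + $0.60 + $1.07 + $1.92 + $0.33 = $12.93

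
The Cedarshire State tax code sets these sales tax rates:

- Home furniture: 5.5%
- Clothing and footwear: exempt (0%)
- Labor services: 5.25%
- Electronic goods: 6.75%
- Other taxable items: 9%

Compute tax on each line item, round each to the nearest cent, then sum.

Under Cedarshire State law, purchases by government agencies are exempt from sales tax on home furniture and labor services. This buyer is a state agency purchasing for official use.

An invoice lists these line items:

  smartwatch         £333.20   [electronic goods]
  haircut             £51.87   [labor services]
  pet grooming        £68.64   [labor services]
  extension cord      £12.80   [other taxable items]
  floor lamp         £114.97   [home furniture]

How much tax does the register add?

Smartwatch £333.20: electronic goods → 6.75% → £22.49
Haircut £51.87: labor services, buyer-exempt → 0% → £0.00
Pet grooming £68.64: labor services, buyer-exempt → 0% → £0.00
Extension cord £12.80: other taxable items → 9% → £1.15
Floor lamp £114.97: home furniture, buyer-exempt → 0% → £0.00
Total tax = £22.49 + £1.15 = £23.64

£23.64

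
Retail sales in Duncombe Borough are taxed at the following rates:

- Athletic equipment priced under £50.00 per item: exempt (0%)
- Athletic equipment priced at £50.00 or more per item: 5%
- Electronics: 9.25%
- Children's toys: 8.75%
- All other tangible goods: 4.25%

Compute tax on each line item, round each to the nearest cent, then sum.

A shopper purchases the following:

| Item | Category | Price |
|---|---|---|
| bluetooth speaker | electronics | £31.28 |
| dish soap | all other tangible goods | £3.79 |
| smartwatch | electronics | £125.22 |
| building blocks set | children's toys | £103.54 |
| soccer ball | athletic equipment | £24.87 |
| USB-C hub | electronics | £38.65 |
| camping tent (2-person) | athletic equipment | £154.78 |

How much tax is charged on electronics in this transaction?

£18.05

Bluetooth speaker £31.28: electronics → 9.25% → £2.89
Smartwatch £125.22: electronics → 9.25% → £11.58
USB-C hub £38.65: electronics → 9.25% → £3.58
Tax on electronics = £2.89 + £11.58 + £3.58 = £18.05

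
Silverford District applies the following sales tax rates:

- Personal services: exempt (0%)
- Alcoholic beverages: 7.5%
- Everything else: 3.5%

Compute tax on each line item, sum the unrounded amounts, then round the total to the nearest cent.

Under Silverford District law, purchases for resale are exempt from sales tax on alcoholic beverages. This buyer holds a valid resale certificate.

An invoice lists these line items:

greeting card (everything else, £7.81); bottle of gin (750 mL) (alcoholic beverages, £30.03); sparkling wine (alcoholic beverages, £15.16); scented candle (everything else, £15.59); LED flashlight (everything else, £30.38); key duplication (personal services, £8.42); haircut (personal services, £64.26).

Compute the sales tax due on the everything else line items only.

£1.88

Greeting card £7.81: everything else → 3.5% → £0.27335
Scented candle £15.59: everything else → 3.5% → £0.54565
LED flashlight £30.38: everything else → 3.5% → £1.0633
Tax on everything else: unrounded sum = £1.8823 → £1.88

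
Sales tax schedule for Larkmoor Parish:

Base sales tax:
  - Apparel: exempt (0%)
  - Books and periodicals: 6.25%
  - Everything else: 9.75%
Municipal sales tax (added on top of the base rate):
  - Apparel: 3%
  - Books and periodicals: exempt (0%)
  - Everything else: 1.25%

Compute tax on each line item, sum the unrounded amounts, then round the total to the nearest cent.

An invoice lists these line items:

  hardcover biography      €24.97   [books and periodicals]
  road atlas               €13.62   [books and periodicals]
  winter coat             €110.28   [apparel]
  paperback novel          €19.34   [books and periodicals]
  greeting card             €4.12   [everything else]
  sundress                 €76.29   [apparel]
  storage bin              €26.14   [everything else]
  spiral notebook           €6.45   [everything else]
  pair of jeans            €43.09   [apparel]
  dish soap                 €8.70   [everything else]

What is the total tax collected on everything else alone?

€5.00

Greeting card €4.12: everything else → 9.75% + 1.25% municipal = 11% → €0.4532
Storage bin €26.14: everything else → 9.75% + 1.25% municipal = 11% → €2.8754
Spiral notebook €6.45: everything else → 9.75% + 1.25% municipal = 11% → €0.7095
Dish soap €8.70: everything else → 9.75% + 1.25% municipal = 11% → €0.957
Tax on everything else: unrounded sum = €4.9951 → €5.00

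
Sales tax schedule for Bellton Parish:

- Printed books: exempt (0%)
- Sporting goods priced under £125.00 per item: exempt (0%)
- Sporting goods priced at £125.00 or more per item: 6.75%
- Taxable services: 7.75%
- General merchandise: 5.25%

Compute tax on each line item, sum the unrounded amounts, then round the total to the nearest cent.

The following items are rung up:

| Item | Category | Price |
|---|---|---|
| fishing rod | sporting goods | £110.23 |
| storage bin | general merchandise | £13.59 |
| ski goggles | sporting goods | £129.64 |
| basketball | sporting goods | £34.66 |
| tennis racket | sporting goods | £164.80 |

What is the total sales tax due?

Fishing rod £110.23: sporting goods, under £125.00 → 0% → £0.00
Storage bin £13.59: general merchandise → 5.25% → £0.713475
Ski goggles £129.64: sporting goods, £125.00 or more → 6.75% → £8.7507
Basketball £34.66: sporting goods, under £125.00 → 0% → £0.00
Tennis racket £164.80: sporting goods, £125.00 or more → 6.75% → £11.124
Unrounded tax sum = £20.588175 → £20.59

£20.59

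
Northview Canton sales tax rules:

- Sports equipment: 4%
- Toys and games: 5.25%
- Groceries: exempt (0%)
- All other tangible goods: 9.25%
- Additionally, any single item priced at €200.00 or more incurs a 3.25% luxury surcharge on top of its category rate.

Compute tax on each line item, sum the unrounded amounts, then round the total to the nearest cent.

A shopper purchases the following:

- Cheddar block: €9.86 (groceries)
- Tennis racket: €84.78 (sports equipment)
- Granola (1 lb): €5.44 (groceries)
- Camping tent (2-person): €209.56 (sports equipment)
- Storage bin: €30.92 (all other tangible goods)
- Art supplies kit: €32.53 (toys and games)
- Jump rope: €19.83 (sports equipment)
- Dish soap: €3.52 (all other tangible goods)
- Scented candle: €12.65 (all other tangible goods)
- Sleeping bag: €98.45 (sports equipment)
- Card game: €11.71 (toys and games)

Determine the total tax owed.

€29.99

Cheddar block €9.86: groceries → 0% → €0.00
Tennis racket €84.78: sports equipment → 4% → €3.3912
Granola (1 lb) €5.44: groceries → 0% → €0.00
Camping tent (2-person) €209.56: sports equipment → 4% + 3.25% surcharge = 7.25% → €15.1931
Storage bin €30.92: all other tangible goods → 9.25% → €2.8601
Art supplies kit €32.53: toys and games → 5.25% → €1.707825
Jump rope €19.83: sports equipment → 4% → €0.7932
Dish soap €3.52: all other tangible goods → 9.25% → €0.3256
Scented candle €12.65: all other tangible goods → 9.25% → €1.170125
Sleeping bag €98.45: sports equipment → 4% → €3.938
Card game €11.71: toys and games → 5.25% → €0.614775
Unrounded tax sum = €29.993925 → €29.99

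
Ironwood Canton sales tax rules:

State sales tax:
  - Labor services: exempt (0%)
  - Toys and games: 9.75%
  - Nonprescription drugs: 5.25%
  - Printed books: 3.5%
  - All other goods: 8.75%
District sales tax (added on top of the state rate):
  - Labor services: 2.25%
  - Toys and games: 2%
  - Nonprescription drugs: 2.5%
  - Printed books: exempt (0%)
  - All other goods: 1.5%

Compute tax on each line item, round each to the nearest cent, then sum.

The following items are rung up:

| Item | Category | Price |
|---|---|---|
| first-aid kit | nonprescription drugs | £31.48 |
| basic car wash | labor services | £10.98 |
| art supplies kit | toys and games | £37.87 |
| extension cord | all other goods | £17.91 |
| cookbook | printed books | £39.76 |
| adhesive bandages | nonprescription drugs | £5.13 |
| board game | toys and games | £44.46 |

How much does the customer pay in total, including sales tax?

First-aid kit £31.48: nonprescription drugs → 5.25% + 2.5% district = 7.75% → £2.44
Basic car wash £10.98: labor services → 0% + 2.25% district = 2.25% → £0.25
Art supplies kit £37.87: toys and games → 9.75% + 2% district = 11.75% → £4.45
Extension cord £17.91: all other goods → 8.75% + 1.5% district = 10.25% → £1.84
Cookbook £39.76: printed books → 3.5% + 0% district = 3.5% → £1.39
Adhesive bandages £5.13: nonprescription drugs → 5.25% + 2.5% district = 7.75% → £0.40
Board game £44.46: toys and games → 9.75% + 2% district = 11.75% → £5.22
Subtotal = £187.59; tax = £15.99; total due = £203.58

£203.58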